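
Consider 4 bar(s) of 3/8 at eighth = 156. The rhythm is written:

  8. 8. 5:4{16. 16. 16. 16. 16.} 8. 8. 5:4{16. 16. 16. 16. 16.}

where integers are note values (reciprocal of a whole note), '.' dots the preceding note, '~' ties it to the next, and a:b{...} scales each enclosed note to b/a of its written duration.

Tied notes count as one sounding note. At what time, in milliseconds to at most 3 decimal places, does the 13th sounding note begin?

1. 0.0ms @ 0 + 576.923ms (3/2)
2. 576.923ms @ 3/2 + 576.923ms (3/2)
3. 1153.846ms @ 3 + 230.769ms (3/5)
4. 1384.615ms @ 18/5 + 230.769ms (3/5)
5. 1615.385ms @ 21/5 + 230.769ms (3/5)
6. 1846.154ms @ 24/5 + 230.769ms (3/5)
7. 2076.923ms @ 27/5 + 230.769ms (3/5)
8. 2307.692ms @ 6 + 576.923ms (3/2)
9. 2884.615ms @ 15/2 + 576.923ms (3/2)
10. 3461.538ms @ 9 + 230.769ms (3/5)
11. 3692.308ms @ 48/5 + 230.769ms (3/5)
12. 3923.077ms @ 51/5 + 230.769ms (3/5)
13. 4153.846ms @ 54/5 + 230.769ms (3/5)
14. 4384.615ms @ 57/5 + 230.769ms (3/5)

note 13 onset = 54/5b = 4153.846ms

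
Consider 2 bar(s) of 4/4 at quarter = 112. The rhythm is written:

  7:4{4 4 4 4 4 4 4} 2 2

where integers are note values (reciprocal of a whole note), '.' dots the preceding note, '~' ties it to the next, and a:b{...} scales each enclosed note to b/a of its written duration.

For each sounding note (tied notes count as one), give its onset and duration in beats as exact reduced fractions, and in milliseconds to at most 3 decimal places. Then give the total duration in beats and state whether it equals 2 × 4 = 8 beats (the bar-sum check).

1) 0.0ms=0b +306.122ms=4/7b
2) 306.122ms=4/7b +306.122ms=4/7b
3) 612.245ms=8/7b +306.122ms=4/7b
4) 918.367ms=12/7b +306.122ms=4/7b
5) 1224.49ms=16/7b +306.122ms=4/7b
6) 1530.612ms=20/7b +306.122ms=4/7b
7) 1836.735ms=24/7b +306.122ms=4/7b
8) 2142.857ms=4b +1071.429ms=2b
9) 3214.286ms=6b +1071.429ms=2b
Σ=8b of 8 (112bpm 4/4) — PASS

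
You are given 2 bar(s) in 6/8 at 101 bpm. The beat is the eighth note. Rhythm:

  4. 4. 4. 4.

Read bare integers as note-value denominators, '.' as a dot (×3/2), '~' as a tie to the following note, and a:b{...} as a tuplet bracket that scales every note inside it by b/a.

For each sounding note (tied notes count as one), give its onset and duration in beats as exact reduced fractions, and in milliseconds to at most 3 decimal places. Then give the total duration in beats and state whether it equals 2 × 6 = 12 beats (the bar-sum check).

1) 0.0ms=0b +1782.178ms=3b
2) 1782.178ms=3b +1782.178ms=3b
3) 3564.356ms=6b +1782.178ms=3b
4) 5346.535ms=9b +1782.178ms=3b
Σ=12b of 12 (101bpm 6/8) — PASS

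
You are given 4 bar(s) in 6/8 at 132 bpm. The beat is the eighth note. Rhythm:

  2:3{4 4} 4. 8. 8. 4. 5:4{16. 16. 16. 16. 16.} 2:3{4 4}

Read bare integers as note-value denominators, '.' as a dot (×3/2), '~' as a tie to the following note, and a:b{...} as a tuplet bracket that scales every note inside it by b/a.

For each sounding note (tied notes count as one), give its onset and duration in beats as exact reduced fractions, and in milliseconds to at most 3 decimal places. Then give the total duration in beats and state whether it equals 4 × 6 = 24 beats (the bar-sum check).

1) 0.0ms=0b +1363.636ms=3b
2) 1363.636ms=3b +1363.636ms=3b
3) 2727.273ms=6b +1363.636ms=3b
4) 4090.909ms=9b +681.818ms=3/2b
5) 4772.727ms=21/2b +681.818ms=3/2b
6) 5454.545ms=12b +1363.636ms=3b
7) 6818.182ms=15b +272.727ms=3/5b
8) 7090.909ms=78/5b +272.727ms=3/5b
9) 7363.636ms=81/5b +272.727ms=3/5b
10) 7636.364ms=84/5b +272.727ms=3/5b
11) 7909.091ms=87/5b +272.727ms=3/5b
12) 8181.818ms=18b +1363.636ms=3b
13) 9545.455ms=21b +1363.636ms=3b
Σ=24b of 24 (132bpm 6/8) — PASS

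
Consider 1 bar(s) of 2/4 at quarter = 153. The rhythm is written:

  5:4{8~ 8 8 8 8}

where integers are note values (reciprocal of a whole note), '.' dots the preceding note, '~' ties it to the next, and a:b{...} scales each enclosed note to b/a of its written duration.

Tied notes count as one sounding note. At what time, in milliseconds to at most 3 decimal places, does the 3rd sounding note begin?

note 3 onset = 6/5b = 470.588ms

1. 0.0ms @ 0 + 313.725ms (4/5)
2. 313.725ms @ 4/5 + 156.863ms (2/5)
3. 470.588ms @ 6/5 + 156.863ms (2/5)
4. 627.451ms @ 8/5 + 156.863ms (2/5)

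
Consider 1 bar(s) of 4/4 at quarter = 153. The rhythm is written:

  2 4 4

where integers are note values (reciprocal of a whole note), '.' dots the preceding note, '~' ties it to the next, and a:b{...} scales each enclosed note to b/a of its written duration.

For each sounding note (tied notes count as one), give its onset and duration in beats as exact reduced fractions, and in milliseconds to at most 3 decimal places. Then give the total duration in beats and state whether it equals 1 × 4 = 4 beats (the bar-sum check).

1) 0.0ms=0b +784.314ms=2b
2) 784.314ms=2b +392.157ms=1b
3) 1176.471ms=3b +392.157ms=1b
Σ=4b of 4 (153bpm 4/4) — PASS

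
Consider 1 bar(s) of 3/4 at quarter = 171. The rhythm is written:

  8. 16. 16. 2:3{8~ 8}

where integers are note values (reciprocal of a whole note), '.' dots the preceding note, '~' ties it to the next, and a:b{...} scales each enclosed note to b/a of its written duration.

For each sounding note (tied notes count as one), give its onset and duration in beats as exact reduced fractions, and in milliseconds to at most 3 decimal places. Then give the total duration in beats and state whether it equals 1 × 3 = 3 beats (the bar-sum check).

1) 0.0ms=0b +263.158ms=3/4b
2) 263.158ms=3/4b +131.579ms=3/8b
3) 394.737ms=9/8b +131.579ms=3/8b
4) 526.316ms=3/2b +526.316ms=3/2b
Σ=3b of 3 (171bpm 3/4) — PASS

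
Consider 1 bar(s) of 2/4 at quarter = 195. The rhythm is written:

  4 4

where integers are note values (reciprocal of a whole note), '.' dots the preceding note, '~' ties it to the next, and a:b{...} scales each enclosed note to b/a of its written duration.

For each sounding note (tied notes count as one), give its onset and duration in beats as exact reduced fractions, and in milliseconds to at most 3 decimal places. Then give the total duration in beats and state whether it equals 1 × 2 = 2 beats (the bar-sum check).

1) 0.0ms=0b +307.692ms=1b
2) 307.692ms=1b +307.692ms=1b
Σ=2b of 2 (195bpm 2/4) — PASS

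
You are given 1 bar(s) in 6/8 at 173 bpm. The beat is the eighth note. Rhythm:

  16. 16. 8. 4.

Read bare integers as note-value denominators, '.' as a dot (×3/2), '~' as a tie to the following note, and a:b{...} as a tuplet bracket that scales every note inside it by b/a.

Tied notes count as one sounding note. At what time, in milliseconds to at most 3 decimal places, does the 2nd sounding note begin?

note 2 onset = 3/4b = 260.116ms

1. 0.0ms @ 0 + 260.116ms (3/4)
2. 260.116ms @ 3/4 + 260.116ms (3/4)
3. 520.231ms @ 3/2 + 520.231ms (3/2)
4. 1040.462ms @ 3 + 1040.462ms (3)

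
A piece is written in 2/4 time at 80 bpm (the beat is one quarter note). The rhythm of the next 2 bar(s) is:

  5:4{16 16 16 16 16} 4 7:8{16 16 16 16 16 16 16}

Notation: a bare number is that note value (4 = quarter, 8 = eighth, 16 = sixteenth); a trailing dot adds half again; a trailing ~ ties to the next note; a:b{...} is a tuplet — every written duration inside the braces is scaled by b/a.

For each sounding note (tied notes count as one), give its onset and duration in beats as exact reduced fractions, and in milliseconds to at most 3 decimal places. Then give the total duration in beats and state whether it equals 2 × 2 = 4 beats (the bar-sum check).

1) 0.0ms=0b +150.0ms=1/5b
2) 150.0ms=1/5b +150.0ms=1/5b
3) 300.0ms=2/5b +150.0ms=1/5b
4) 450.0ms=3/5b +150.0ms=1/5b
5) 600.0ms=4/5b +150.0ms=1/5b
6) 750.0ms=1b +750.0ms=1b
7) 1500.0ms=2b +214.286ms=2/7b
8) 1714.286ms=16/7b +214.286ms=2/7b
9) 1928.571ms=18/7b +214.286ms=2/7b
10) 2142.857ms=20/7b +214.286ms=2/7b
11) 2357.143ms=22/7b +214.286ms=2/7b
12) 2571.429ms=24/7b +214.286ms=2/7b
13) 2785.714ms=26/7b +214.286ms=2/7b
Σ=4b of 4 (80bpm 2/4) — PASS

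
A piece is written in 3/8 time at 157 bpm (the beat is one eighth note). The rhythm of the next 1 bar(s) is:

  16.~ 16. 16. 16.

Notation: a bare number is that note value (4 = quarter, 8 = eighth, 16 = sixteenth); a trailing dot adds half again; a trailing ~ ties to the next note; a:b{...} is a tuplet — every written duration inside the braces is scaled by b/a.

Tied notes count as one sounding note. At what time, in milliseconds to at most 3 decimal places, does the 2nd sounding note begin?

1. 0.0ms @ 0 + 573.248ms (3/2)
2. 573.248ms @ 3/2 + 286.624ms (3/4)
3. 859.873ms @ 9/4 + 286.624ms (3/4)

note 2 onset = 3/2b = 573.248ms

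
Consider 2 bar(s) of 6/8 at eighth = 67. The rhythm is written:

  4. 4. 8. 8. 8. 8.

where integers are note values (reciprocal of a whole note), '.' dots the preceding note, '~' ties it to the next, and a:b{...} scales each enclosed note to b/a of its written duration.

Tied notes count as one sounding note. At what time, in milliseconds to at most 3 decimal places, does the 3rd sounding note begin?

1. 0.0ms @ 0 + 2686.567ms (3)
2. 2686.567ms @ 3 + 2686.567ms (3)
3. 5373.134ms @ 6 + 1343.284ms (3/2)
4. 6716.418ms @ 15/2 + 1343.284ms (3/2)
5. 8059.701ms @ 9 + 1343.284ms (3/2)
6. 9402.985ms @ 21/2 + 1343.284ms (3/2)

note 3 onset = 6b = 5373.134ms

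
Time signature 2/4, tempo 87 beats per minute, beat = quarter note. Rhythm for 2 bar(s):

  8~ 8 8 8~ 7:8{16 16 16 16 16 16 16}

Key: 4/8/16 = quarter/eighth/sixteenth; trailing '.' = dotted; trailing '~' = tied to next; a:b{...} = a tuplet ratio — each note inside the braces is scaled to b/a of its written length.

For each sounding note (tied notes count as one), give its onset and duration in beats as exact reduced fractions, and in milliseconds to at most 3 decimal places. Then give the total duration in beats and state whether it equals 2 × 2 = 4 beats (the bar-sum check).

1) 0.0ms=0b +689.655ms=1b
2) 689.655ms=1b +344.828ms=1/2b
3) 1034.483ms=3/2b +541.872ms=11/14b
4) 1576.355ms=16/7b +197.044ms=2/7b
5) 1773.399ms=18/7b +197.044ms=2/7b
6) 1970.443ms=20/7b +197.044ms=2/7b
7) 2167.488ms=22/7b +197.044ms=2/7b
8) 2364.532ms=24/7b +197.044ms=2/7b
9) 2561.576ms=26/7b +197.044ms=2/7b
Σ=4b of 4 (87bpm 2/4) — PASS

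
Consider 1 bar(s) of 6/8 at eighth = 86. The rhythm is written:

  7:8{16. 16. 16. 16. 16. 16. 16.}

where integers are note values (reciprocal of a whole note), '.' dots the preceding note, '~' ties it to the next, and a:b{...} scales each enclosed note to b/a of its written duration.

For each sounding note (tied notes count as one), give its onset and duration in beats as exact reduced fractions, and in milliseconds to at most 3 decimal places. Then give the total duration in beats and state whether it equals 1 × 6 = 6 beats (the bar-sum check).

1) 0.0ms=0b +598.007ms=6/7b
2) 598.007ms=6/7b +598.007ms=6/7b
3) 1196.013ms=12/7b +598.007ms=6/7b
4) 1794.02ms=18/7b +598.007ms=6/7b
5) 2392.027ms=24/7b +598.007ms=6/7b
6) 2990.033ms=30/7b +598.007ms=6/7b
7) 3588.04ms=36/7b +598.007ms=6/7b
Σ=6b of 6 (86bpm 6/8) — PASS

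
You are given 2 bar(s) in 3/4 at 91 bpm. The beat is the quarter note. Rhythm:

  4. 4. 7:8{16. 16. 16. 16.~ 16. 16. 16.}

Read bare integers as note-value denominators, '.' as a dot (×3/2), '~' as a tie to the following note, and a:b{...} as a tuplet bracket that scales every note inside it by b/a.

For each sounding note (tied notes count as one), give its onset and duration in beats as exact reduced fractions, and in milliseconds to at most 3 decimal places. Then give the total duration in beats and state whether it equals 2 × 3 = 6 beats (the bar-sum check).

1) 0.0ms=0b +989.011ms=3/2b
2) 989.011ms=3/2b +989.011ms=3/2b
3) 1978.022ms=3b +282.575ms=3/7b
4) 2260.597ms=24/7b +282.575ms=3/7b
5) 2543.171ms=27/7b +282.575ms=3/7b
6) 2825.746ms=30/7b +565.149ms=6/7b
7) 3390.895ms=36/7b +282.575ms=3/7b
8) 3673.469ms=39/7b +282.575ms=3/7b
Σ=6b of 6 (91bpm 3/4) — PASS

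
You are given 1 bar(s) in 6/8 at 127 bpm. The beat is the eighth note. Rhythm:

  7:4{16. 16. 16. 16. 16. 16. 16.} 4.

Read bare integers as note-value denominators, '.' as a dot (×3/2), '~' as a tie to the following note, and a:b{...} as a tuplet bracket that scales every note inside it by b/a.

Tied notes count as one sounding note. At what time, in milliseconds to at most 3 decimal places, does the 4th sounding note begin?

note 4 onset = 9/7b = 607.424ms

1. 0.0ms @ 0 + 202.475ms (3/7)
2. 202.475ms @ 3/7 + 202.475ms (3/7)
3. 404.949ms @ 6/7 + 202.475ms (3/7)
4. 607.424ms @ 9/7 + 202.475ms (3/7)
5. 809.899ms @ 12/7 + 202.475ms (3/7)
6. 1012.373ms @ 15/7 + 202.475ms (3/7)
7. 1214.848ms @ 18/7 + 202.475ms (3/7)
8. 1417.323ms @ 3 + 1417.323ms (3)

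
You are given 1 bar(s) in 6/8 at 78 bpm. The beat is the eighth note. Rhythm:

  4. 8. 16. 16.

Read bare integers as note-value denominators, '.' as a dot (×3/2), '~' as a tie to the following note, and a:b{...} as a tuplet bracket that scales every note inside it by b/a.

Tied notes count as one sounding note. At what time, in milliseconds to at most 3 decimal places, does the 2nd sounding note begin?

note 2 onset = 3b = 2307.692ms

1. 0.0ms @ 0 + 2307.692ms (3)
2. 2307.692ms @ 3 + 1153.846ms (3/2)
3. 3461.538ms @ 9/2 + 576.923ms (3/4)
4. 4038.462ms @ 21/4 + 576.923ms (3/4)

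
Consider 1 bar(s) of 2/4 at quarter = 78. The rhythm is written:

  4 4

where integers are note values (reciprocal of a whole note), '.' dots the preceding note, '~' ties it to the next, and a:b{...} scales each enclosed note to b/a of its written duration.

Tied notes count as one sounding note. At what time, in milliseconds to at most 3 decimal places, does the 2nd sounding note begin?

note 2 onset = 1b = 769.231ms

1. 0.0ms @ 0 + 769.231ms (1)
2. 769.231ms @ 1 + 769.231ms (1)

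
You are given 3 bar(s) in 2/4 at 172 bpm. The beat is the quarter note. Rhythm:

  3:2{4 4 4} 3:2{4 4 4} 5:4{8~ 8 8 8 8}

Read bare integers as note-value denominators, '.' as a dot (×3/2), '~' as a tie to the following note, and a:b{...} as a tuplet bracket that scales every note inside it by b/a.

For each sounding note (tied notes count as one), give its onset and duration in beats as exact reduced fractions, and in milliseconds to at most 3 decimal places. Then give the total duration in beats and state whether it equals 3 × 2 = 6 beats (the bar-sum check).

1) 0.0ms=0b +232.558ms=2/3b
2) 232.558ms=2/3b +232.558ms=2/3b
3) 465.116ms=4/3b +232.558ms=2/3b
4) 697.674ms=2b +232.558ms=2/3b
5) 930.233ms=8/3b +232.558ms=2/3b
6) 1162.791ms=10/3b +232.558ms=2/3b
7) 1395.349ms=4b +279.07ms=4/5b
8) 1674.419ms=24/5b +139.535ms=2/5b
9) 1813.953ms=26/5b +139.535ms=2/5b
10) 1953.488ms=28/5b +139.535ms=2/5b
Σ=6b of 6 (172bpm 2/4) — PASS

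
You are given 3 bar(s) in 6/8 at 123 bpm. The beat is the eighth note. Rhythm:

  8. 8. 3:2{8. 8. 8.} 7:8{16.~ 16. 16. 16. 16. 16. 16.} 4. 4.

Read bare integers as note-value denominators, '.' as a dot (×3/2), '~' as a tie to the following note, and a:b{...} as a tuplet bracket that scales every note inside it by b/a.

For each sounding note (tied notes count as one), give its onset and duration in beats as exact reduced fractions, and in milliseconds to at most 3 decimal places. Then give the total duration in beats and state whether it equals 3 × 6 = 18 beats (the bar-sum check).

1) 0.0ms=0b +731.707ms=3/2b
2) 731.707ms=3/2b +731.707ms=3/2b
3) 1463.415ms=3b +487.805ms=1b
4) 1951.22ms=4b +487.805ms=1b
5) 2439.024ms=5b +487.805ms=1b
6) 2926.829ms=6b +836.237ms=12/7b
7) 3763.066ms=54/7b +418.118ms=6/7b
8) 4181.185ms=60/7b +418.118ms=6/7b
9) 4599.303ms=66/7b +418.118ms=6/7b
10) 5017.422ms=72/7b +418.118ms=6/7b
11) 5435.54ms=78/7b +418.118ms=6/7b
12) 5853.659ms=12b +1463.415ms=3b
13) 7317.073ms=15b +1463.415ms=3b
Σ=18b of 18 (123bpm 6/8) — PASS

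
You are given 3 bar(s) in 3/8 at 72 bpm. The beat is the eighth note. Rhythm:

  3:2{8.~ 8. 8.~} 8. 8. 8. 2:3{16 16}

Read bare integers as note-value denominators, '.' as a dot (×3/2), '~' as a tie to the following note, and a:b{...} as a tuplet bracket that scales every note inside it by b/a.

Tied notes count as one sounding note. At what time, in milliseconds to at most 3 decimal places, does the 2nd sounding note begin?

1. 0.0ms @ 0 + 1666.667ms (2)
2. 1666.667ms @ 2 + 2083.333ms (5/2)
3. 3750.0ms @ 9/2 + 1250.0ms (3/2)
4. 5000.0ms @ 6 + 1250.0ms (3/2)
5. 6250.0ms @ 15/2 + 625.0ms (3/4)
6. 6875.0ms @ 33/4 + 625.0ms (3/4)

note 2 onset = 2b = 1666.667ms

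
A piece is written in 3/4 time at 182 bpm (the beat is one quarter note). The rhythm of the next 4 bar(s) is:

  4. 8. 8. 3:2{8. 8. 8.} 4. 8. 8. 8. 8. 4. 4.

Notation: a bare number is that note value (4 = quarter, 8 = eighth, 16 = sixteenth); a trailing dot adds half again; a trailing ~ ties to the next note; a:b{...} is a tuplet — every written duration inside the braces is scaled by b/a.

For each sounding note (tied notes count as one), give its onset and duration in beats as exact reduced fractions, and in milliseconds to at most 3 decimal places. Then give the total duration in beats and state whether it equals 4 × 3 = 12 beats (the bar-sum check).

1) 0.0ms=0b +494.505ms=3/2b
2) 494.505ms=3/2b +247.253ms=3/4b
3) 741.758ms=9/4b +247.253ms=3/4b
4) 989.011ms=3b +164.835ms=1/2b
5) 1153.846ms=7/2b +164.835ms=1/2b
6) 1318.681ms=4b +164.835ms=1/2b
7) 1483.516ms=9/2b +494.505ms=3/2b
8) 1978.022ms=6b +247.253ms=3/4b
9) 2225.275ms=27/4b +247.253ms=3/4b
10) 2472.527ms=15/2b +247.253ms=3/4b
11) 2719.78ms=33/4b +247.253ms=3/4b
12) 2967.033ms=9b +494.505ms=3/2b
13) 3461.538ms=21/2b +494.505ms=3/2b
Σ=12b of 12 (182bpm 3/4) — PASS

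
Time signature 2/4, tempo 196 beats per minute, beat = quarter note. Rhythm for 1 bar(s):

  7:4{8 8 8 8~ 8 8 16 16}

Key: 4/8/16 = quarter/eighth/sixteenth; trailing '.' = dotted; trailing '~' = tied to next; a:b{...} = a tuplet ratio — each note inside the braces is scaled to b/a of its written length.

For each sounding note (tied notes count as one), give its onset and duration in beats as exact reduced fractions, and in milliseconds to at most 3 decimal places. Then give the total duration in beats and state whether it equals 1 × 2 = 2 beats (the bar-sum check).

1) 0.0ms=0b +87.464ms=2/7b
2) 87.464ms=2/7b +87.464ms=2/7b
3) 174.927ms=4/7b +87.464ms=2/7b
4) 262.391ms=6/7b +174.927ms=4/7b
5) 437.318ms=10/7b +87.464ms=2/7b
6) 524.781ms=12/7b +43.732ms=1/7b
7) 568.513ms=13/7b +43.732ms=1/7b
Σ=2b of 2 (196bpm 2/4) — PASS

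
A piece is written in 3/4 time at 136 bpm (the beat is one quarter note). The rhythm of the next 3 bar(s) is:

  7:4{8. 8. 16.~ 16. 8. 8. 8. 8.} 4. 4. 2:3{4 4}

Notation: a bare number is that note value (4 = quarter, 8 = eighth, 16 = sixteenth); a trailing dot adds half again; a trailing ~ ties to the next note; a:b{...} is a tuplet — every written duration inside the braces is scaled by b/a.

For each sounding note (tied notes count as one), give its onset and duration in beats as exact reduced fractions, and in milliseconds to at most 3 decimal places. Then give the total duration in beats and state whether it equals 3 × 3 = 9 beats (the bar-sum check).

1) 0.0ms=0b +189.076ms=3/7b
2) 189.076ms=3/7b +189.076ms=3/7b
3) 378.151ms=6/7b +189.076ms=3/7b
4) 567.227ms=9/7b +189.076ms=3/7b
5) 756.303ms=12/7b +189.076ms=3/7b
6) 945.378ms=15/7b +189.076ms=3/7b
7) 1134.454ms=18/7b +189.076ms=3/7b
8) 1323.529ms=3b +661.765ms=3/2b
9) 1985.294ms=9/2b +661.765ms=3/2b
10) 2647.059ms=6b +661.765ms=3/2b
11) 3308.824ms=15/2b +661.765ms=3/2b
Σ=9b of 9 (136bpm 3/4) — PASS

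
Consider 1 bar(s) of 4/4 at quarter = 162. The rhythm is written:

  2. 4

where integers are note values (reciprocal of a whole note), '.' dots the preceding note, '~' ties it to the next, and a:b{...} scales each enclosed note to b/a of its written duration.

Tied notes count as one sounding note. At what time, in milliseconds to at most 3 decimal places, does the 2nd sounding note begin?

note 2 onset = 3b = 1111.111ms

1. 0.0ms @ 0 + 1111.111ms (3)
2. 1111.111ms @ 3 + 370.37ms (1)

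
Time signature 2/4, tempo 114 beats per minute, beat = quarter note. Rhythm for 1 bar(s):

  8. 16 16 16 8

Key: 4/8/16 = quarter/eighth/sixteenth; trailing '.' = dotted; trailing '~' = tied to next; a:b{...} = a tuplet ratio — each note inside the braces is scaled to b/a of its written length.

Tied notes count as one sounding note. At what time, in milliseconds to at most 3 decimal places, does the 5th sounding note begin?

1. 0.0ms @ 0 + 394.737ms (3/4)
2. 394.737ms @ 3/4 + 131.579ms (1/4)
3. 526.316ms @ 1 + 131.579ms (1/4)
4. 657.895ms @ 5/4 + 131.579ms (1/4)
5. 789.474ms @ 3/2 + 263.158ms (1/2)

note 5 onset = 3/2b = 789.474ms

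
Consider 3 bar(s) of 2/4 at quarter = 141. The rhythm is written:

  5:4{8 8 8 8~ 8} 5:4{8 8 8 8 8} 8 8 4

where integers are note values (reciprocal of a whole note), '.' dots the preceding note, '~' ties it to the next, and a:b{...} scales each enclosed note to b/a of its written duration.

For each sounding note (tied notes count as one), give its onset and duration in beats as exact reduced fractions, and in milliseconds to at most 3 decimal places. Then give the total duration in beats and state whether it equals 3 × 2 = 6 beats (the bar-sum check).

1) 0.0ms=0b +170.213ms=2/5b
2) 170.213ms=2/5b +170.213ms=2/5b
3) 340.426ms=4/5b +170.213ms=2/5b
4) 510.638ms=6/5b +340.426ms=4/5b
5) 851.064ms=2b +170.213ms=2/5b
6) 1021.277ms=12/5b +170.213ms=2/5b
7) 1191.489ms=14/5b +170.213ms=2/5b
8) 1361.702ms=16/5b +170.213ms=2/5b
9) 1531.915ms=18/5b +170.213ms=2/5b
10) 1702.128ms=4b +212.766ms=1/2b
11) 1914.894ms=9/2b +212.766ms=1/2b
12) 2127.66ms=5b +425.532ms=1b
Σ=6b of 6 (141bpm 2/4) — PASS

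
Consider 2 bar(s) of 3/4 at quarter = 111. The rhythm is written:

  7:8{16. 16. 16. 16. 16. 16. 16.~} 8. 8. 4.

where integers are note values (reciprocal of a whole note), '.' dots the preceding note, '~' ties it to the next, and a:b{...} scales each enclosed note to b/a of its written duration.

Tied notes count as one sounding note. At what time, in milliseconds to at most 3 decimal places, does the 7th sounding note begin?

1. 0.0ms @ 0 + 231.66ms (3/7)
2. 231.66ms @ 3/7 + 231.66ms (3/7)
3. 463.32ms @ 6/7 + 231.66ms (3/7)
4. 694.981ms @ 9/7 + 231.66ms (3/7)
5. 926.641ms @ 12/7 + 231.66ms (3/7)
6. 1158.301ms @ 15/7 + 231.66ms (3/7)
7. 1389.961ms @ 18/7 + 637.066ms (33/28)
8. 2027.027ms @ 15/4 + 405.405ms (3/4)
9. 2432.432ms @ 9/2 + 810.811ms (3/2)

note 7 onset = 18/7b = 1389.961ms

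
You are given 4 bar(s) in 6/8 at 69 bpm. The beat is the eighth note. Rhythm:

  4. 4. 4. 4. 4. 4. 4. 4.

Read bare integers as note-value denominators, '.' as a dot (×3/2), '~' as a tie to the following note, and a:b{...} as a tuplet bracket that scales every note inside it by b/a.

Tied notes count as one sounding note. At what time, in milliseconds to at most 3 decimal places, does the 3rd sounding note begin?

note 3 onset = 6b = 5217.391ms

1. 0.0ms @ 0 + 2608.696ms (3)
2. 2608.696ms @ 3 + 2608.696ms (3)
3. 5217.391ms @ 6 + 2608.696ms (3)
4. 7826.087ms @ 9 + 2608.696ms (3)
5. 10434.783ms @ 12 + 2608.696ms (3)
6. 13043.478ms @ 15 + 2608.696ms (3)
7. 15652.174ms @ 18 + 2608.696ms (3)
8. 18260.87ms @ 21 + 2608.696ms (3)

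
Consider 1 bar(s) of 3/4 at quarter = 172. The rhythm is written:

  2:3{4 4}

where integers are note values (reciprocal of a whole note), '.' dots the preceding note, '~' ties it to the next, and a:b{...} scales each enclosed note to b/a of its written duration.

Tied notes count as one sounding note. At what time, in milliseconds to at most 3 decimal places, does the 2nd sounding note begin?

note 2 onset = 3/2b = 523.256ms

1. 0.0ms @ 0 + 523.256ms (3/2)
2. 523.256ms @ 3/2 + 523.256ms (3/2)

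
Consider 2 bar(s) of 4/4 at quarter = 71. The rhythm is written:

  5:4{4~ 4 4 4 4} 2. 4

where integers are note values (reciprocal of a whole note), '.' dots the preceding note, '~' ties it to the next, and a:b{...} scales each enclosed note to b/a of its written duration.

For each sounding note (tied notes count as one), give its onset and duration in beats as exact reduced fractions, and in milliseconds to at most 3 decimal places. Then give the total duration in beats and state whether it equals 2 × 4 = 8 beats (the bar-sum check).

1) 0.0ms=0b +1352.113ms=8/5b
2) 1352.113ms=8/5b +676.056ms=4/5b
3) 2028.169ms=12/5b +676.056ms=4/5b
4) 2704.225ms=16/5b +676.056ms=4/5b
5) 3380.282ms=4b +2535.211ms=3b
6) 5915.493ms=7b +845.07ms=1b
Σ=8b of 8 (71bpm 4/4) — PASS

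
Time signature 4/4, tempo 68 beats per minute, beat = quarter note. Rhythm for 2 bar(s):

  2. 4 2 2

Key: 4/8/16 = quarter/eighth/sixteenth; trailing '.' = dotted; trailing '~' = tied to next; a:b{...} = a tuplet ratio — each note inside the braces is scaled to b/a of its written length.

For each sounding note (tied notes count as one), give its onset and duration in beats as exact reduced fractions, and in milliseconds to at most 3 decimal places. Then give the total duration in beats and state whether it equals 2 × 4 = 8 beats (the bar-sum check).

1) 0.0ms=0b +2647.059ms=3b
2) 2647.059ms=3b +882.353ms=1b
3) 3529.412ms=4b +1764.706ms=2b
4) 5294.118ms=6b +1764.706ms=2b
Σ=8b of 8 (68bpm 4/4) — PASS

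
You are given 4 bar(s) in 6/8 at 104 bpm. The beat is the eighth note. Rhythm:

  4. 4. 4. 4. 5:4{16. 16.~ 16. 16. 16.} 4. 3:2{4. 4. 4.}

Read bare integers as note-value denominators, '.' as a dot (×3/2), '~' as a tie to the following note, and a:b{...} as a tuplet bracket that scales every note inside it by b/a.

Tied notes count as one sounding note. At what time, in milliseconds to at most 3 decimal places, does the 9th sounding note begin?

1. 0.0ms @ 0 + 1730.769ms (3)
2. 1730.769ms @ 3 + 1730.769ms (3)
3. 3461.538ms @ 6 + 1730.769ms (3)
4. 5192.308ms @ 9 + 1730.769ms (3)
5. 6923.077ms @ 12 + 346.154ms (3/5)
6. 7269.231ms @ 63/5 + 692.308ms (6/5)
7. 7961.538ms @ 69/5 + 346.154ms (3/5)
8. 8307.692ms @ 72/5 + 346.154ms (3/5)
9. 8653.846ms @ 15 + 1730.769ms (3)
10. 10384.615ms @ 18 + 1153.846ms (2)
11. 11538.462ms @ 20 + 1153.846ms (2)
12. 12692.308ms @ 22 + 1153.846ms (2)

note 9 onset = 15b = 8653.846ms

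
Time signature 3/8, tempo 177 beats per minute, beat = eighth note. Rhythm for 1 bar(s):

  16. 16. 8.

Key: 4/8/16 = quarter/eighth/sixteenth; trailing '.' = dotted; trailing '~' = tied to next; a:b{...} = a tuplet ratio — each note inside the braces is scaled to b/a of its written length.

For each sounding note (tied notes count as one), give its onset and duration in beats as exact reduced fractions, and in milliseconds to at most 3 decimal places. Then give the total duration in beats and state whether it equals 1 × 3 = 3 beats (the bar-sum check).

1) 0.0ms=0b +254.237ms=3/4b
2) 254.237ms=3/4b +254.237ms=3/4b
3) 508.475ms=3/2b +508.475ms=3/2b
Σ=3b of 3 (177bpm 3/8) — PASS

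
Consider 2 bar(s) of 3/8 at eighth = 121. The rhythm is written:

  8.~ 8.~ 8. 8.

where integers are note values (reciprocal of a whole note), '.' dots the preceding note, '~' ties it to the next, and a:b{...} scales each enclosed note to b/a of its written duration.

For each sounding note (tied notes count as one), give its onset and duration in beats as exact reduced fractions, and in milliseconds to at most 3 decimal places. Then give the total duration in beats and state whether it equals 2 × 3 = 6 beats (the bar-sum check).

1) 0.0ms=0b +2231.405ms=9/2b
2) 2231.405ms=9/2b +743.802ms=3/2b
Σ=6b of 6 (121bpm 3/8) — PASS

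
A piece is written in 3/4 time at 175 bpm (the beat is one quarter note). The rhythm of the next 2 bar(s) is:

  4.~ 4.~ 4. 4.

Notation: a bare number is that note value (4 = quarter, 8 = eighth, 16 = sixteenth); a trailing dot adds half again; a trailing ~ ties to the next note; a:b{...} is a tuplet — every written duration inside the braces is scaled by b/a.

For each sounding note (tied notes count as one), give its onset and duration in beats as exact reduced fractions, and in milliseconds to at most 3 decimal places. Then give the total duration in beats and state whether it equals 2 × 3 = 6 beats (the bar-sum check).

1) 0.0ms=0b +1542.857ms=9/2b
2) 1542.857ms=9/2b +514.286ms=3/2b
Σ=6b of 6 (175bpm 3/4) — PASS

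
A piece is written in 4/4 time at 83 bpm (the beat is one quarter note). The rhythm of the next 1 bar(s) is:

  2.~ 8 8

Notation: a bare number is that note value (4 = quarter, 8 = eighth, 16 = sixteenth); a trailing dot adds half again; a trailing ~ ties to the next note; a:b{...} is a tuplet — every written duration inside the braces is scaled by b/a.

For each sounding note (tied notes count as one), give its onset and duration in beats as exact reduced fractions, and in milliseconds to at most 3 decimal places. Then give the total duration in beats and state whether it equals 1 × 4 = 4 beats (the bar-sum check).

1) 0.0ms=0b +2530.12ms=7/2b
2) 2530.12ms=7/2b +361.446ms=1/2b
Σ=4b of 4 (83bpm 4/4) — PASS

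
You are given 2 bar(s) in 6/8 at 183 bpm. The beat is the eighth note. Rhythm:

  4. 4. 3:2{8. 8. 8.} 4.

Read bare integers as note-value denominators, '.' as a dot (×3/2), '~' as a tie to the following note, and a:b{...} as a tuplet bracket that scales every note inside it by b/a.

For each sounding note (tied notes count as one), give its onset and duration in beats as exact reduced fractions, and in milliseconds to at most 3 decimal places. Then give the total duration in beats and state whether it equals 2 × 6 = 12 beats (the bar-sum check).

1) 0.0ms=0b +983.607ms=3b
2) 983.607ms=3b +983.607ms=3b
3) 1967.213ms=6b +327.869ms=1b
4) 2295.082ms=7b +327.869ms=1b
5) 2622.951ms=8b +327.869ms=1b
6) 2950.82ms=9b +983.607ms=3b
Σ=12b of 12 (183bpm 6/8) — PASS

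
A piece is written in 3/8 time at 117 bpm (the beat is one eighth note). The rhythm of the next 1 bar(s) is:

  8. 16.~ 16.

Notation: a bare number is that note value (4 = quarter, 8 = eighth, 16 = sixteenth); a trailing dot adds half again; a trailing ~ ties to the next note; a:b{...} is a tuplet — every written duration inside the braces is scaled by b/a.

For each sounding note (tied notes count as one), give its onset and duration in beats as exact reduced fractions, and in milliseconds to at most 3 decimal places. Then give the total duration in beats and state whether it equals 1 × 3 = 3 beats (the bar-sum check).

1) 0.0ms=0b +769.231ms=3/2b
2) 769.231ms=3/2b +769.231ms=3/2b
Σ=3b of 3 (117bpm 3/8) — PASS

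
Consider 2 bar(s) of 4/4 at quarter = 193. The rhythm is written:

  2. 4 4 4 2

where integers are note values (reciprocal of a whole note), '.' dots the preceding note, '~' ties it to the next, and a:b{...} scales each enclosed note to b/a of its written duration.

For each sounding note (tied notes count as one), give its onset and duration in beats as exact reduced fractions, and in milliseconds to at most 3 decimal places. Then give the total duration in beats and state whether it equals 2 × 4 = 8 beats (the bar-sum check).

1) 0.0ms=0b +932.642ms=3b
2) 932.642ms=3b +310.881ms=1b
3) 1243.523ms=4b +310.881ms=1b
4) 1554.404ms=5b +310.881ms=1b
5) 1865.285ms=6b +621.762ms=2b
Σ=8b of 8 (193bpm 4/4) — PASS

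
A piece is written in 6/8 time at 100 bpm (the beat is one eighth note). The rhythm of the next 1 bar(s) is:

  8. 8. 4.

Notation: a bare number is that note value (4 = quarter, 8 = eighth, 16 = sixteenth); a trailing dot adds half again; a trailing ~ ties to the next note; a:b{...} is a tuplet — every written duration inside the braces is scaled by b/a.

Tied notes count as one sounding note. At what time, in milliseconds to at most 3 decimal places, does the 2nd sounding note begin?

note 2 onset = 3/2b = 900.0ms

1. 0.0ms @ 0 + 900.0ms (3/2)
2. 900.0ms @ 3/2 + 900.0ms (3/2)
3. 1800.0ms @ 3 + 1800.0ms (3)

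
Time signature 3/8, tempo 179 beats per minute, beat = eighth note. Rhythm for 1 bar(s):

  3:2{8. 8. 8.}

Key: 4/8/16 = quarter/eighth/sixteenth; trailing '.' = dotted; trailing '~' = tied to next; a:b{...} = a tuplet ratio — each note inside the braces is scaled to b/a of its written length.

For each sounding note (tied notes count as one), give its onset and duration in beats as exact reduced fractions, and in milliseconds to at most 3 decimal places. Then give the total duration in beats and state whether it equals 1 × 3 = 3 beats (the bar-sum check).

1) 0.0ms=0b +335.196ms=1b
2) 335.196ms=1b +335.196ms=1b
3) 670.391ms=2b +335.196ms=1b
Σ=3b of 3 (179bpm 3/8) — PASS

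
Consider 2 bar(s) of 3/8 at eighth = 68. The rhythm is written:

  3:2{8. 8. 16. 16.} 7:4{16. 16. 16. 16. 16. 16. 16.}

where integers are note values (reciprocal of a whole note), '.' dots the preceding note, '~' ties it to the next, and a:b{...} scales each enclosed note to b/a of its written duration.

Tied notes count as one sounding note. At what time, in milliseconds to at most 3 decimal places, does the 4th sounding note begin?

1. 0.0ms @ 0 + 882.353ms (1)
2. 882.353ms @ 1 + 882.353ms (1)
3. 1764.706ms @ 2 + 441.176ms (1/2)
4. 2205.882ms @ 5/2 + 441.176ms (1/2)
5. 2647.059ms @ 3 + 378.151ms (3/7)
6. 3025.21ms @ 24/7 + 378.151ms (3/7)
7. 3403.361ms @ 27/7 + 378.151ms (3/7)
8. 3781.513ms @ 30/7 + 378.151ms (3/7)
9. 4159.664ms @ 33/7 + 378.151ms (3/7)
10. 4537.815ms @ 36/7 + 378.151ms (3/7)
11. 4915.966ms @ 39/7 + 378.151ms (3/7)

note 4 onset = 5/2b = 2205.882ms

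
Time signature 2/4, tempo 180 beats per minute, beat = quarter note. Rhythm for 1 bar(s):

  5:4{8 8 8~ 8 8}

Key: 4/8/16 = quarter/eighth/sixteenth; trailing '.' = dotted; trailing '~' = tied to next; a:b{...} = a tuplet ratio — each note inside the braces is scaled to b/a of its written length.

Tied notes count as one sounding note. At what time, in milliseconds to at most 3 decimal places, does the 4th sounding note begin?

1. 0.0ms @ 0 + 133.333ms (2/5)
2. 133.333ms @ 2/5 + 133.333ms (2/5)
3. 266.667ms @ 4/5 + 266.667ms (4/5)
4. 533.333ms @ 8/5 + 133.333ms (2/5)

note 4 onset = 8/5b = 533.333ms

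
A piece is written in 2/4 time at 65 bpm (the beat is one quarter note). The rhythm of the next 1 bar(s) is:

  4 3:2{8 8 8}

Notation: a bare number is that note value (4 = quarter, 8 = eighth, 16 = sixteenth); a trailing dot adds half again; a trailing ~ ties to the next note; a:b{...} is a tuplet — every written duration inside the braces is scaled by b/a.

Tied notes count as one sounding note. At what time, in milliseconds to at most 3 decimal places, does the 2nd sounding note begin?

1. 0.0ms @ 0 + 923.077ms (1)
2. 923.077ms @ 1 + 307.692ms (1/3)
3. 1230.769ms @ 4/3 + 307.692ms (1/3)
4. 1538.462ms @ 5/3 + 307.692ms (1/3)

note 2 onset = 1b = 923.077ms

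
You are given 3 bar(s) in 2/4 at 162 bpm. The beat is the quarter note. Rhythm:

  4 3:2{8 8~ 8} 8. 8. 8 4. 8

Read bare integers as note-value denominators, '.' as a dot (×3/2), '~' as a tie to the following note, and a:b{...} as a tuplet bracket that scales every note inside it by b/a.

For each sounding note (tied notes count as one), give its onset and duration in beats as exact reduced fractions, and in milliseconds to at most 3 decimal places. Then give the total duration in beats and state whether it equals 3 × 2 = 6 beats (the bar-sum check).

1) 0.0ms=0b +370.37ms=1b
2) 370.37ms=1b +123.457ms=1/3b
3) 493.827ms=4/3b +246.914ms=2/3b
4) 740.741ms=2b +277.778ms=3/4b
5) 1018.519ms=11/4b +277.778ms=3/4b
6) 1296.296ms=7/2b +185.185ms=1/2b
7) 1481.481ms=4b +555.556ms=3/2b
8) 2037.037ms=11/2b +185.185ms=1/2b
Σ=6b of 6 (162bpm 2/4) — PASS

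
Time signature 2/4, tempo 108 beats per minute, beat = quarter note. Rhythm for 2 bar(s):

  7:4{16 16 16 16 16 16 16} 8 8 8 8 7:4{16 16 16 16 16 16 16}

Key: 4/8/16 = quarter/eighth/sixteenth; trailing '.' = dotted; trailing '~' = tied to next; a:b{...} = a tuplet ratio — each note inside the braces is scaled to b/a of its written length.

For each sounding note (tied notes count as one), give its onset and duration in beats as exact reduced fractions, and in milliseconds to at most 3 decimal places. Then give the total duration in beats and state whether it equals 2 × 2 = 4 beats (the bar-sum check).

1) 0.0ms=0b +79.365ms=1/7b
2) 79.365ms=1/7b +79.365ms=1/7b
3) 158.73ms=2/7b +79.365ms=1/7b
4) 238.095ms=3/7b +79.365ms=1/7b
5) 317.46ms=4/7b +79.365ms=1/7b
6) 396.825ms=5/7b +79.365ms=1/7b
7) 476.19ms=6/7b +79.365ms=1/7b
8) 555.556ms=1b +277.778ms=1/2b
9) 833.333ms=3/2b +277.778ms=1/2b
10) 1111.111ms=2b +277.778ms=1/2b
11) 1388.889ms=5/2b +277.778ms=1/2b
12) 1666.667ms=3b +79.365ms=1/7b
13) 1746.032ms=22/7b +79.365ms=1/7b
14) 1825.397ms=23/7b +79.365ms=1/7b
15) 1904.762ms=24/7b +79.365ms=1/7b
16) 1984.127ms=25/7b +79.365ms=1/7b
17) 2063.492ms=26/7b +79.365ms=1/7b
18) 2142.857ms=27/7b +79.365ms=1/7b
Σ=4b of 4 (108bpm 2/4) — PASS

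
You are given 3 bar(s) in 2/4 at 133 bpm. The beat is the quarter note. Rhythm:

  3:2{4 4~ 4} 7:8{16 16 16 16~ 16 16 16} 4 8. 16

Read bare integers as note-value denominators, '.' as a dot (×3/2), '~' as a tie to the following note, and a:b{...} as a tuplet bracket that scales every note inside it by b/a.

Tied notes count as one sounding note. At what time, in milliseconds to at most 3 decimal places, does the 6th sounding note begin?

note 6 onset = 20/7b = 1288.937ms

1. 0.0ms @ 0 + 300.752ms (2/3)
2. 300.752ms @ 2/3 + 601.504ms (4/3)
3. 902.256ms @ 2 + 128.894ms (2/7)
4. 1031.149ms @ 16/7 + 128.894ms (2/7)
5. 1160.043ms @ 18/7 + 128.894ms (2/7)
6. 1288.937ms @ 20/7 + 257.787ms (4/7)
7. 1546.724ms @ 24/7 + 128.894ms (2/7)
8. 1675.618ms @ 26/7 + 128.894ms (2/7)
9. 1804.511ms @ 4 + 451.128ms (1)
10. 2255.639ms @ 5 + 338.346ms (3/4)
11. 2593.985ms @ 23/4 + 112.782ms (1/4)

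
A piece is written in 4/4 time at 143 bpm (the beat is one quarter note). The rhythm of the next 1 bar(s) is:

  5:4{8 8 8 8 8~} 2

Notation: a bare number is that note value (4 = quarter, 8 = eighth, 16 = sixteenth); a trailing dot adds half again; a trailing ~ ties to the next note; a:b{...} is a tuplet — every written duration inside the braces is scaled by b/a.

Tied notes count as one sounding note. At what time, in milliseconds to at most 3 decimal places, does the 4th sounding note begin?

1. 0.0ms @ 0 + 167.832ms (2/5)
2. 167.832ms @ 2/5 + 167.832ms (2/5)
3. 335.664ms @ 4/5 + 167.832ms (2/5)
4. 503.497ms @ 6/5 + 167.832ms (2/5)
5. 671.329ms @ 8/5 + 1006.993ms (12/5)

note 4 onset = 6/5b = 503.497ms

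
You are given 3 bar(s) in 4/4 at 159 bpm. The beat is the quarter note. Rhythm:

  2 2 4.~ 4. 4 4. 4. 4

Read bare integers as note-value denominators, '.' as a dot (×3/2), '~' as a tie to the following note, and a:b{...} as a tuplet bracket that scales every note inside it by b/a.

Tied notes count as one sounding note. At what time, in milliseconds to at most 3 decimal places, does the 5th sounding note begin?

1. 0.0ms @ 0 + 754.717ms (2)
2. 754.717ms @ 2 + 754.717ms (2)
3. 1509.434ms @ 4 + 1132.075ms (3)
4. 2641.509ms @ 7 + 377.358ms (1)
5. 3018.868ms @ 8 + 566.038ms (3/2)
6. 3584.906ms @ 19/2 + 566.038ms (3/2)
7. 4150.943ms @ 11 + 377.358ms (1)

note 5 onset = 8b = 3018.868ms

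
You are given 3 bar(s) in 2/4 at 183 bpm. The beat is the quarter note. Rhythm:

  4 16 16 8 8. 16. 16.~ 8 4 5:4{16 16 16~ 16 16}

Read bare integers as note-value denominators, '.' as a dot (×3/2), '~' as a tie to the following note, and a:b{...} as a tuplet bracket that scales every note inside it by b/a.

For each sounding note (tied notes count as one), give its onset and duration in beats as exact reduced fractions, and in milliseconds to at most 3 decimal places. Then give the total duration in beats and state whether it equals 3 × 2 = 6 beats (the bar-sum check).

1) 0.0ms=0b +327.869ms=1b
2) 327.869ms=1b +81.967ms=1/4b
3) 409.836ms=5/4b +81.967ms=1/4b
4) 491.803ms=3/2b +163.934ms=1/2b
5) 655.738ms=2b +245.902ms=3/4b
6) 901.639ms=11/4b +122.951ms=3/8b
7) 1024.59ms=25/8b +286.885ms=7/8b
8) 1311.475ms=4b +327.869ms=1b
9) 1639.344ms=5b +65.574ms=1/5b
10) 1704.918ms=26/5b +65.574ms=1/5b
11) 1770.492ms=27/5b +131.148ms=2/5b
12) 1901.639ms=29/5b +65.574ms=1/5b
Σ=6b of 6 (183bpm 2/4) — PASS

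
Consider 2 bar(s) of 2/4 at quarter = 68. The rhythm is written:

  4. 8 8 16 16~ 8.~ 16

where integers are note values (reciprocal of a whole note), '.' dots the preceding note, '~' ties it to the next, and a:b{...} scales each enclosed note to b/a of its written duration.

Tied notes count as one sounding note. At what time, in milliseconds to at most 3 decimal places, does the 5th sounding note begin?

note 5 onset = 11/4b = 2426.471ms

1. 0.0ms @ 0 + 1323.529ms (3/2)
2. 1323.529ms @ 3/2 + 441.176ms (1/2)
3. 1764.706ms @ 2 + 441.176ms (1/2)
4. 2205.882ms @ 5/2 + 220.588ms (1/4)
5. 2426.471ms @ 11/4 + 1102.941ms (5/4)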